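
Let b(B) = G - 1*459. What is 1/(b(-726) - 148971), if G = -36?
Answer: -1/149466 ≈ -6.6905e-6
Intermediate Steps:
b(B) = -495 (b(B) = -36 - 1*459 = -36 - 459 = -495)
1/(b(-726) - 148971) = 1/(-495 - 148971) = 1/(-149466) = -1/149466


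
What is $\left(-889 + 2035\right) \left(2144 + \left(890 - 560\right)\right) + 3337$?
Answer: $2838541$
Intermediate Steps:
$\left(-889 + 2035\right) \left(2144 + \left(890 - 560\right)\right) + 3337 = 1146 \left(2144 + 330\right) + 3337 = 1146 \cdot 2474 + 3337 = 2835204 + 3337 = 2838541$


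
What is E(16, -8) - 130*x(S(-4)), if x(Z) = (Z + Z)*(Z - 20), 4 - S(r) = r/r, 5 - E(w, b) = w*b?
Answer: 13393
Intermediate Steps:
E(w, b) = 5 - b*w (E(w, b) = 5 - w*b = 5 - b*w)
S(r) = 3 (S(r) = 4 - r/r = 4 - 1*1 = 4 - 1 = 3)
x(Z) = 2*Z*(-20 + Z) (x(Z) = (2*Z)*(-20 + Z) = 2*Z*(-20 + Z))
E(16, -8) - 130*x(S(-4)) = (5 - 1*(-8)*16) - 260*3*(-20 + 3) = (5 + 128) - 260*3*(-17) = 133 - 130*(-102) = 133 + 13260 = 13393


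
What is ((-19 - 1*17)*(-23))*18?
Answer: 14904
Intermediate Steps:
((-19 - 1*17)*(-23))*18 = ((-19 - 17)*(-23))*18 = -36*(-23)*18 = 828*18 = 14904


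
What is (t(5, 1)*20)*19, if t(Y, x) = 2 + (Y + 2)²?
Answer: 19380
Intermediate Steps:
t(Y, x) = 2 + (2 + Y)²
(t(5, 1)*20)*19 = ((2 + (2 + 5)²)*20)*19 = ((2 + 7²)*20)*19 = ((2 + 49)*20)*19 = (51*20)*19 = 1020*19 = 19380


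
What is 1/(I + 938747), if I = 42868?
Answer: 1/981615 ≈ 1.0187e-6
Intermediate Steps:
1/(I + 938747) = 1/(42868 + 938747) = 1/981615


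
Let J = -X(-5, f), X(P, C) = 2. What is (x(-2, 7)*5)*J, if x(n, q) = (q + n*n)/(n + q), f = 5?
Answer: -22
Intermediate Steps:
x(n, q) = (q + n²)/(n + q)
J = -2 (J = -1*2 = -2)
(x(-2, 7)*5)*J = (((7 + (-2)²)/(-2 + 7))*5)*(-2) = (((7 + 4)/5)*5)*(-2) = (((⅕)*11)*5)*(-2) = ((11/5)*5)*(-2) = 11*(-2) = -22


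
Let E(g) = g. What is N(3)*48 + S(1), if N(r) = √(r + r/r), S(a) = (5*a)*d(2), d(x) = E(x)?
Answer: 106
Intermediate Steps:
d(x) = x
S(a) = 10*a (S(a) = (5*a)*2 = 10*a)
N(r) = √(1 + r) (N(r) = √(r + 1) = √(1 + r))
N(3)*48 + S(1) = √(1 + 3)*48 + 10*1 = √4*48 + 10 = 2*48 + 10 = 96 + 10 = 106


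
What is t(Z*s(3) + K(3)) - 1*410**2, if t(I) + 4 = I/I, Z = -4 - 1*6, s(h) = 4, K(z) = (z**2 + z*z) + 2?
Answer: -168103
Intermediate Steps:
K(z) = 2 + 2*z**2 (K(z) = (z**2 + z**2) + 2 = 2*z**2 + 2 = 2 + 2*z**2)
Z = -10 (Z = -4 - 6 = -10)
t(I) = -3 (t(I) = -4 + I/I = -4 + 1 = -3)
t(Z*s(3) + K(3)) - 1*410**2 = -3 - 1*410**2 = -3 - 1*168100 = -3 - 168100 = -168103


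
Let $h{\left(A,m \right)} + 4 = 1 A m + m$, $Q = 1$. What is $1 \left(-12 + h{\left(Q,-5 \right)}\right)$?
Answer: $-26$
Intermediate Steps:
$h{\left(A,m \right)} = -4 + m + A m$ ($h{\left(A,m \right)} = -4 + \left(1 A m + m\right) = -4 + \left(A m + m\right) = -4 + \left(m + A m\right) = -4 + m + A m$)
$1 \left(-12 + h{\left(Q,-5 \right)}\right) = 1 \left(-12 - 14\right) = 1 \left(-26\right) = -26$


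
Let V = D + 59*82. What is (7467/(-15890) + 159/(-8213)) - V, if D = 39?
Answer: -636534640871/130504570 ≈ -4877.5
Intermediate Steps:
V = 4877 (V = 39 + 59*82 = 39 + 4838 = 4877)
(7467/(-15890) + 159/(-8213)) - V = (7467/(-15890) + 159/(-8213)) - 1*4877 = (7467*(-1/15890) + 159*(-1/8213)) - 4877 = (-7467/15890 - 159/8213) - 4877 = -63852981/130504570 - 4877 = -636534640871/130504570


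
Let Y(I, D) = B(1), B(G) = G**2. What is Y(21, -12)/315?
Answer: 1/315 ≈ 0.0031746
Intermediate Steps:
Y(I, D) = 1 (Y(I, D) = 1**2 = 1)
Y(21, -12)/315 = 1/315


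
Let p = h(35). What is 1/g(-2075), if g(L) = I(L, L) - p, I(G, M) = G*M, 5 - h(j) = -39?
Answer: 1/4305581 ≈ 2.3226e-7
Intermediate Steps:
h(j) = 44 (h(j) = 5 - 1*(-39) = 5 + 39 = 44)
p = 44
g(L) = -44 + L**2 (g(L) = L*L - 1*44 = L**2 - 44 = -44 + L**2)
1/g(-2075) = 1/(-44 + (-2075)**2) = 1/(-44 + 4305625) = 1/4305581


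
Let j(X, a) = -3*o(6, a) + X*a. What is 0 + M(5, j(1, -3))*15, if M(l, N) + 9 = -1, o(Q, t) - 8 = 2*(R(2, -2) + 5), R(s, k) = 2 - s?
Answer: -150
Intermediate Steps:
o(Q, t) = 18 (o(Q, t) = 8 + 2*((2 - 1*2) + 5) = 8 + 2*((2 - 2) + 5) = 8 + 2*(0 + 5) = 8 + 2*5 = 8 + 10 = 18)
j(X, a) = -54 + X*a (j(X, a) = -3*18 + X*a = -54 + X*a)
M(l, N) = -10 (M(l, N) = -9 - 1 = -10)
0 + M(5, j(1, -3))*15 = 0 - 10*15 = 0 - 150 = -150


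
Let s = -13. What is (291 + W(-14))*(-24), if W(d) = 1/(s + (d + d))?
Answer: -286320/41 ≈ -6983.4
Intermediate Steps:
W(d) = 1/(-13 + 2*d) (W(d) = 1/(-13 + (d + d)) = 1/(-13 + 2*d))
(291 + W(-14))*(-24) = (291 + 1/(-13 + 2*(-14)))*(-24) = (291 + 1/(-13 - 28))*(-24) = (291 + 1/(-41))*(-24) = (291 - 1/41)*(-24) = (11930/41)*(-24) = -286320/41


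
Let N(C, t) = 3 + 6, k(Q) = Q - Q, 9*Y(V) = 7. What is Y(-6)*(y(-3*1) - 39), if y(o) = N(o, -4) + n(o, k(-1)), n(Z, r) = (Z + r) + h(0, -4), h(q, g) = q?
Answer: -77/3 ≈ -25.667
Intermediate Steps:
Y(V) = 7/9 (Y(V) = (⅑)*7 = 7/9)
k(Q) = 0
n(Z, r) = Z + r (n(Z, r) = (Z + r) + 0 = Z + r)
N(C, t) = 9
y(o) = 9 + o (y(o) = 9 + (o + 0) = 9 + o)
Y(-6)*(y(-3*1) - 39) = 7*((9 - 3*1) - 39)/9 = 7*((9 - 3) - 39)/9 = 7*(6 - 39)/9 = (7/9)*(-33) = -77/3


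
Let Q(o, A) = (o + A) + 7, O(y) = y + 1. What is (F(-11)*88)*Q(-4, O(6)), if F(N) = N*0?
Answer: 0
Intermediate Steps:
F(N) = 0
O(y) = 1 + y
Q(o, A) = 7 + A + o (Q(o, A) = (A + o) + 7 = 7 + A + o)
(F(-11)*88)*Q(-4, O(6)) = (0*88)*(7 + (1 + 6) - 4) = 0*(7 + 7 - 4) = 0*10 = 0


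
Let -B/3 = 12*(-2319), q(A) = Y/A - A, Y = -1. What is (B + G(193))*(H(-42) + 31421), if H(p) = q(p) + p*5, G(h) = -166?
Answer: 54682728193/21 ≈ 2.6039e+9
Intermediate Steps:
q(A) = -A - 1/A (q(A) = -1/A - A = -A - 1/A)
H(p) = -1/p + 4*p (H(p) = (-p - 1/p) + p*5 = (-p - 1/p) + 5*p = -1/p + 4*p)
B = 83484 (B = -36*(-2319) = -3*(-27828) = 83484)
(B + G(193))*(H(-42) + 31421) = (83484 - 166)*((-1/(-42) + 4*(-42)) + 31421) = 83318*((-1*(-1/42) - 168) + 31421) = 83318*((1/42 - 168) + 31421) = 83318*(-7055/42 + 31421) = 83318*(1312627/42) = 54682728193/21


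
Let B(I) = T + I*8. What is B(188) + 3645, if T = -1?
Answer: 5148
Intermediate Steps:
B(I) = -1 + 8*I (B(I) = -1 + I*8 = -1 + 8*I)
B(188) + 3645 = (-1 + 8*188) + 3645 = (-1 + 1504) + 3645 = 1503 + 3645 = 5148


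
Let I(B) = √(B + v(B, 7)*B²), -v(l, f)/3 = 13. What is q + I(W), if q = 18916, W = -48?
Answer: 18916 + 4*I*√5619 ≈ 18916.0 + 299.84*I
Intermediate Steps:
v(l, f) = -39 (v(l, f) = -3*13 = -39)
I(B) = √(B - 39*B²)
q + I(W) = 18916 + √(-48*(1 - 39*(-48))) = 18916 + √(-48*(1 + 1872)) = 18916 + √(-48*1873) = 18916 + √(-89904) = 18916 + 4*I*√5619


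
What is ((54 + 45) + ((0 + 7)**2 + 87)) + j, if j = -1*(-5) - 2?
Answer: 238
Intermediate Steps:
j = 3 (j = 5 - 2 = 3)
((54 + 45) + ((0 + 7)**2 + 87)) + j = ((54 + 45) + ((0 + 7)**2 + 87)) + 3 = (99 + (7**2 + 87)) + 3 = (99 + (49 + 87)) + 3 = (99 + 136) + 3 = 235 + 3 = 238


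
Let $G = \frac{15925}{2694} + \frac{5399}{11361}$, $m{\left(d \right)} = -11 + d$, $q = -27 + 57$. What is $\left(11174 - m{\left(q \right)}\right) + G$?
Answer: $\frac{37956817289}{3400726} \approx 11161.0$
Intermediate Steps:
$q = 30$
$G = \frac{21718759}{3400726}$ ($G = 15925 \cdot \frac{1}{2694} + 5399 \cdot \frac{1}{11361} = \frac{15925}{2694} + \frac{5399}{11361} = \frac{21718759}{3400726} \approx 6.3865$)
$\left(11174 - m{\left(q \right)}\right) + G = \left(11174 - \left(-11 + 30\right)\right) + \frac{21718759}{3400726} = \left(11174 - 19\right) + \frac{21718759}{3400726} = 11155 + \frac{21718759}{3400726} = \frac{37956817289}{3400726}$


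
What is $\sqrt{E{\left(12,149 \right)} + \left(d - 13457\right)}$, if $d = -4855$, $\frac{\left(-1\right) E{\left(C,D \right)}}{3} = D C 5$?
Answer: $2 i \sqrt{11283} \approx 212.44 i$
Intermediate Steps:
$E{\left(C,D \right)} = - 15 C D$ ($E{\left(C,D \right)} = - 3 D C 5 = - 3 C D 5 = - 3 \cdot 5 C D = - 15 C D$)
$\sqrt{E{\left(12,149 \right)} + \left(d - 13457\right)} = \sqrt{\left(-15\right) 12 \cdot 149 - 18312} = \sqrt{-26820 - 18312} = \sqrt{-45132} = 2 i \sqrt{11283}$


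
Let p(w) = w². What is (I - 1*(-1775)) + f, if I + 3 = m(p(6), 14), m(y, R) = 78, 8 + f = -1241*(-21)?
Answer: 27903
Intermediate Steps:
f = 26053 (f = -8 - 1241*(-21) = -8 + 26061 = 26053)
I = 75 (I = -3 + 78 = 75)
(I - 1*(-1775)) + f = (75 - 1*(-1775)) + 26053 = (75 + 1775) + 26053 = 1850 + 26053 = 27903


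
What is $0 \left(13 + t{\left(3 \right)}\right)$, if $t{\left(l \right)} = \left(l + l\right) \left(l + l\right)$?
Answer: $0$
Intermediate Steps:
$t{\left(l \right)} = 4 l^{2}$ ($t{\left(l \right)} = 2 l 2 l = 4 l^{2}$)
$0 \left(13 + t{\left(3 \right)}\right) = 0 \left(13 + 4 \cdot 3^{2}\right) = 0 \left(13 + 4 \cdot 9\right) = 0 \left(13 + 36\right) = 0 \cdot 49 = 0$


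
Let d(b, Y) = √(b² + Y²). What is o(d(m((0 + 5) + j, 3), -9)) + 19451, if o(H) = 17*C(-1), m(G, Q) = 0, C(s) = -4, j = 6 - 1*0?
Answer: 19383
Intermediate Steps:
j = 6 (j = 6 + 0 = 6)
d(b, Y) = √(Y² + b²)
o(H) = -68 (o(H) = 17*(-4) = -68)
o(d(m((0 + 5) + j, 3), -9)) + 19451 = -68 + 19451 = 19383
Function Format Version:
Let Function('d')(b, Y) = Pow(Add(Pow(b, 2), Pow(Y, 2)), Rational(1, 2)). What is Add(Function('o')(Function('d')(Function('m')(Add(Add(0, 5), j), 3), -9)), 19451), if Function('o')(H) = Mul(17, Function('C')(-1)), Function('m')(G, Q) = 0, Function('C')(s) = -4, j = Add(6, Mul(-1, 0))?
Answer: 19383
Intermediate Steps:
j = 6 (j = Add(6, 0) = 6)
Function('d')(b, Y) = Pow(Add(Pow(Y, 2), Pow(b, 2)), Rational(1, 2))
Function('o')(H) = -68 (Function('o')(H) = Mul(17, -4) = -68)
Add(Function('o')(Function('d')(Function('m')(Add(Add(0, 5), j), 3), -9)), 19451) = Add(-68, 19451) = 19383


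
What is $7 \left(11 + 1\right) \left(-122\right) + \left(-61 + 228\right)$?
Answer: $-10081$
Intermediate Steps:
$7 \left(11 + 1\right) \left(-122\right) + \left(-61 + 228\right) = 7 \cdot 12 \left(-122\right) + 167 = 84 \left(-122\right) + 167 = -10248 + 167 = -10081$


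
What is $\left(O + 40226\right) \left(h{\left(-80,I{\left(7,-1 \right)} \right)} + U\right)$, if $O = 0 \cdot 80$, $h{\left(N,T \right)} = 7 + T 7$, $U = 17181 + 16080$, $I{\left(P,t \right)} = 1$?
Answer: $1338520150$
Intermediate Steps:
$U = 33261$
$h{\left(N,T \right)} = 7 + 7 T$
$O = 0$
$\left(O + 40226\right) \left(h{\left(-80,I{\left(7,-1 \right)} \right)} + U\right) = \left(0 + 40226\right) \left(\left(7 + 7 \cdot 1\right) + 33261\right) = 40226 \left(\left(7 + 7\right) + 33261\right) = 40226 \left(14 + 33261\right) = 40226 \cdot 33275 = 1338520150$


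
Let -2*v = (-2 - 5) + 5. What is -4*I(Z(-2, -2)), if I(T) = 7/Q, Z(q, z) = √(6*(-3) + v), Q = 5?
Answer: -28/5 ≈ -5.6000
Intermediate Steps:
v = 1 (v = -((-2 - 5) + 5)/2 = -(-7 + 5)/2 = -½*(-2) = 1)
Z(q, z) = I*√17 (Z(q, z) = √(6*(-3) + 1) = √(-18 + 1) = √(-17) = I*√17)
I(T) = 7/5
-4*I(Z(-2, -2)) = -4*7/5 = -28/5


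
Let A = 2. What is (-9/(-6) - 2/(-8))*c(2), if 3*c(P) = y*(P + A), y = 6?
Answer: 14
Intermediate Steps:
c(P) = 4 + 2*P (c(P) = (6*(P + 2))/3 = (6*(2 + P))/3 = (12 + 6*P)/3 = 4 + 2*P)
(-9/(-6) - 2/(-8))*c(2) = (-9/(-6) - 2/(-8))*(4 + 2*2) = (-9*(-1/6) - 2*(-1/8))*(4 + 4) = (3/2 + 1/4)*8 = (7/4)*8 = 14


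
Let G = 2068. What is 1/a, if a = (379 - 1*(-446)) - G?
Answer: -1/1243 ≈ -0.00080451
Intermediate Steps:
a = -1243 (a = (379 - 1*(-446)) - 1*2068 = (379 + 446) - 2068 = 825 - 2068 = -1243)
1/a = 1/(-1243) = -1/1243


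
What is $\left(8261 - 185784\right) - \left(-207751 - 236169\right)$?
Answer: $266397$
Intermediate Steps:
$\left(8261 - 185784\right) - \left(-207751 - 236169\right) = -177523 - -443920 = -177523 + 443920 = 266397$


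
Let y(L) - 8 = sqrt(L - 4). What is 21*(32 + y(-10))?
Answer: 840 + 21*I*sqrt(14) ≈ 840.0 + 78.575*I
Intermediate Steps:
y(L) = 8 + sqrt(-4 + L) (y(L) = 8 + sqrt(L - 4) = 8 + sqrt(-4 + L))
21*(32 + y(-10)) = 21*(32 + (8 + sqrt(-4 - 10))) = 21*(32 + (8 + sqrt(-14))) = 21*(32 + (8 + I*sqrt(14))) = 21*(40 + I*sqrt(14)) = 840 + 21*I*sqrt(14)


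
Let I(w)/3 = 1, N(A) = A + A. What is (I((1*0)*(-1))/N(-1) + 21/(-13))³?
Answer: -531441/17576 ≈ -30.237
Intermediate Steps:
N(A) = 2*A
I(w) = 3 (I(w) = 3*1 = 3)
(I((1*0)*(-1))/N(-1) + 21/(-13))³ = (3/((2*(-1))) + 21/(-13))³ = (3/(-2) + 21*(-1/13))³ = (3*(-½) - 21/13)³ = (-3/2 - 21/13)³ = (-81/26)³ = -531441/17576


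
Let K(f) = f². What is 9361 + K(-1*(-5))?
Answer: 9386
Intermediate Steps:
9361 + K(-1*(-5)) = 9361 + (-1*(-5))² = 9361 + 5² = 9361 + 25 = 9386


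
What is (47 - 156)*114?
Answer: -12426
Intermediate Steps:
(47 - 156)*114 = -109*114 = -12426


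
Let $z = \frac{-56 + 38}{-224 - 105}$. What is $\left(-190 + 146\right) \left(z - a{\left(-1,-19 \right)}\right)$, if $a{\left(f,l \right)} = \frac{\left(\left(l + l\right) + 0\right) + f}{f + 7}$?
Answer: $- \frac{94886}{329} \approx -288.41$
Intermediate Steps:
$a{\left(f,l \right)} = \frac{f + 2 l}{7 + f}$ ($a{\left(f,l \right)} = \frac{\left(2 l + 0\right) + f}{7 + f} = \frac{2 l + f}{7 + f} = \frac{f + 2 l}{7 + f}$)
$z = \frac{18}{329}$ ($z = - \frac{18}{-329} = \left(-18\right) \left(- \frac{1}{329}\right) = \frac{18}{329} \approx 0.054711$)
$\left(-190 + 146\right) \left(z - a{\left(-1,-19 \right)}\right) = \left(-190 + 146\right) \left(\frac{18}{329} - \frac{-1 + 2 \left(-19\right)}{7 - 1}\right) = - 44 \left(\frac{18}{329} - \frac{-1 - 38}{6}\right) = - 44 \left(\frac{18}{329} - \frac{1}{6} \left(-39\right)\right) = - 44 \left(\frac{18}{329} - - \frac{13}{2}\right) = - 44 \left(\frac{18}{329} + \frac{13}{2}\right) = \left(-44\right) \frac{4313}{658} = - \frac{94886}{329}$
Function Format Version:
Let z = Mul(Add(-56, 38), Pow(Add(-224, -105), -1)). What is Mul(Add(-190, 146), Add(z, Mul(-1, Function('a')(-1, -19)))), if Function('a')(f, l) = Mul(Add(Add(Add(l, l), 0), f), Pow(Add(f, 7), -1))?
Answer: Rational(-94886, 329) ≈ -288.41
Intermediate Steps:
Function('a')(f, l) = Mul(Pow(Add(7, f), -1), Add(f, Mul(2, l))) (Function('a')(f, l) = Mul(Add(Add(Mul(2, l), 0), f), Pow(Add(7, f), -1)) = Mul(Add(Mul(2, l), f), Pow(Add(7, f), -1)) = Mul(Add(f, Mul(2, l)), Pow(Add(7, f), -1)) = Mul(Pow(Add(7, f), -1), Add(f, Mul(2, l))))
z = Rational(18, 329) (z = Mul(-18, Pow(-329, -1)) = Mul(-18, Rational(-1, 329)) = Rational(18, 329) ≈ 0.054711)
Mul(Add(-190, 146), Add(z, Mul(-1, Function('a')(-1, -19)))) = Mul(Add(-190, 146), Add(Rational(18, 329), Mul(-1, Mul(Pow(Add(7, -1), -1), Add(-1, Mul(2, -19)))))) = Mul(-44, Add(Rational(18, 329), Mul(-1, Mul(Pow(6, -1), Add(-1, -38))))) = Mul(-44, Add(Rational(18, 329), Mul(-1, Mul(Rational(1, 6), -39)))) = Mul(-44, Add(Rational(18, 329), Mul(-1, Rational(-13, 2)))) = Mul(-44, Add(Rational(18, 329), Rational(13, 2))) = Mul(-44, Rational(4313, 658)) = Rational(-94886, 329)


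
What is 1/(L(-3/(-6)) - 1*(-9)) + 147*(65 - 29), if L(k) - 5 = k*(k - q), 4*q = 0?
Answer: 301648/57 ≈ 5292.1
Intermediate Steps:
q = 0 (q = (¼)*0 = 0)
L(k) = 5 + k² (L(k) = 5 + k*(k - 1*0) = 5 + k*(k + 0) = 5 + k*k = 5 + k²)
1/(L(-3/(-6)) - 1*(-9)) + 147*(65 - 29) = 1/((5 + (-3/(-6))²) - 1*(-9)) + 147*(65 - 29) = 1/((5 + (-3*(-⅙))²) + 9) + 147*36 = 1/((5 + (½)²) + 9) + 5292 = 1/((5 + ¼) + 9) + 5292 = 1/(21/4 + 9) + 5292 = 1/(57/4) + 5292 = 4/57 + 5292 = 301648/57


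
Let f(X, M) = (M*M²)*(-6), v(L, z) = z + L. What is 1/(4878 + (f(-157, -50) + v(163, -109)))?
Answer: 1/754932 ≈ 1.3246e-6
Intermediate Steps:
v(L, z) = L + z
f(X, M) = -6*M³ (f(X, M) = M³*(-6) = -6*M³)
1/(4878 + (f(-157, -50) + v(163, -109))) = 1/(4878 + (-6*(-50)³ + (163 - 109))) = 1/(4878 + (-6*(-125000) + 54)) = 1/(4878 + (750000 + 54)) = 1/(4878 + 750054) = 1/754932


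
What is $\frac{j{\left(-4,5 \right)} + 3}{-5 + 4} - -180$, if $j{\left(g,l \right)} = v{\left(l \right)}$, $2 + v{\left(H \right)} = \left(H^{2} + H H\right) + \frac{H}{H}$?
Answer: $128$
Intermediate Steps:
$v{\left(H \right)} = -1 + 2 H^{2}$ ($v{\left(H \right)} = -2 + \left(\left(H^{2} + H H\right) + \frac{H}{H}\right) = -2 + \left(\left(H^{2} + H^{2}\right) + 1\right) = -2 + \left(2 H^{2} + 1\right) = -2 + \left(1 + 2 H^{2}\right) = -1 + 2 H^{2}$)
$j{\left(g,l \right)} = -1 + 2 l^{2}$
$\frac{j{\left(-4,5 \right)} + 3}{-5 + 4} - -180 = \frac{\left(-1 + 2 \cdot 5^{2}\right) + 3}{-5 + 4} - -180 = \frac{\left(-1 + 2 \cdot 25\right) + 3}{-1} + 180 = \left(\left(-1 + 50\right) + 3\right) \left(-1\right) + 180 = \left(49 + 3\right) \left(-1\right) + 180 = 52 \left(-1\right) + 180 = -52 + 180 = 128$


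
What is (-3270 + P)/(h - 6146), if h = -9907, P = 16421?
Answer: -13151/16053 ≈ -0.81922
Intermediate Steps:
(-3270 + P)/(h - 6146) = (-3270 + 16421)/(-9907 - 6146) = 13151/(-16053) = 13151*(-1/16053) = -13151/16053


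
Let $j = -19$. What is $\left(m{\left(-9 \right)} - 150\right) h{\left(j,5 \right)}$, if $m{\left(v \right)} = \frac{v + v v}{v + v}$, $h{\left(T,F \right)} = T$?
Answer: $2926$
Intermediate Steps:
$m{\left(v \right)} = \frac{v + v^{2}}{2 v}$
$\left(m{\left(-9 \right)} - 150\right) h{\left(j,5 \right)} = \left(\left(\frac{1}{2} + \frac{1}{2} \left(-9\right)\right) - 150\right) \left(-19\right) = \left(\left(\frac{1}{2} - \frac{9}{2}\right) - 150\right) \left(-19\right) = \left(-4 - 150\right) \left(-19\right) = \left(-154\right) \left(-19\right) = 2926$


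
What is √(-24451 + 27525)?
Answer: √3074 ≈ 55.444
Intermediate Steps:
√(-24451 + 27525) = √3074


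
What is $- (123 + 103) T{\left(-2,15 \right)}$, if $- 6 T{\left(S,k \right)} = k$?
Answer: $565$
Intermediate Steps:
$T{\left(S,k \right)} = - \frac{k}{6}$
$- (123 + 103) T{\left(-2,15 \right)} = - (123 + 103) \left(\left(- \frac{1}{6}\right) 15\right) = \left(-1\right) 226 \left(- \frac{5}{2}\right) = \left(-226\right) \left(- \frac{5}{2}\right) = 565$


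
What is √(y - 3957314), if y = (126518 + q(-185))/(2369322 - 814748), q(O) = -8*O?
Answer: I*√163076949233/203 ≈ 1989.3*I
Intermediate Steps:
y = 117/1421 (y = (126518 - 8*(-185))/(2369322 - 814748) = (126518 + 1480)/1554574 = 127998*(1/1554574) = 117/1421 ≈ 0.082336)
√(y - 3957314) = √(117/1421 - 3957314) = √(-5623343077/1421) = I*√163076949233/203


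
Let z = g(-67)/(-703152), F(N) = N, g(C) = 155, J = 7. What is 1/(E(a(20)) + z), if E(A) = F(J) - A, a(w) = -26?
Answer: 703152/23203861 ≈ 0.030303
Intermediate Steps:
z = -155/703152 (z = 155/(-703152) = 155*(-1/703152) = -155/703152 ≈ -0.00022044)
E(A) = 7 - A
1/(E(a(20)) + z) = 1/((7 - 1*(-26)) - 155/703152) = 1/((7 + 26) - 155/703152) = 1/(33 - 155/703152) = 1/(23203861/703152) = 703152/23203861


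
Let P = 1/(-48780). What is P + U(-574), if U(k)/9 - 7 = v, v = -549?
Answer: -237948841/48780 ≈ -4878.0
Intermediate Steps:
U(k) = -4878 (U(k) = 63 + 9*(-549) = 63 - 4941 = -4878)
P = -1/48780 ≈ -2.0500e-5
P + U(-574) = -1/48780 - 4878 = -237948841/48780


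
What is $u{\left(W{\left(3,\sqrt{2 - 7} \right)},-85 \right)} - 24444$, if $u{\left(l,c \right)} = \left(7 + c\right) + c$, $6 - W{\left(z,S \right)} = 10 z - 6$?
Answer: $-24607$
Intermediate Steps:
$W{\left(z,S \right)} = 12 - 10 z$ ($W{\left(z,S \right)} = 6 - \left(10 z - 6\right) = 6 - \left(-6 + 10 z\right) = 12 - 10 z$)
$u{\left(l,c \right)} = 7 + 2 c$
$u{\left(W{\left(3,\sqrt{2 - 7} \right)},-85 \right)} - 24444 = \left(7 + 2 \left(-85\right)\right) - 24444 = \left(7 - 170\right) - 24444 = -163 - 24444 = -24607$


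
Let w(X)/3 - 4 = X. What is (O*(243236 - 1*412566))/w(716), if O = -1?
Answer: 16933/216 ≈ 78.394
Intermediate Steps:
w(X) = 12 + 3*X
(O*(243236 - 1*412566))/w(716) = (-(243236 - 1*412566))/(12 + 3*716) = (-(243236 - 412566))/(12 + 2148) = -1*(-169330)/2160 = 169330*(1/2160) = 16933/216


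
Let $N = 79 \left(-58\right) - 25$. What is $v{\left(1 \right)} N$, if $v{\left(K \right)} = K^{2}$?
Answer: $-4607$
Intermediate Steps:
$N = -4607$ ($N = -4582 - 25 = -4607$)
$v{\left(1 \right)} N = 1^{2} \left(-4607\right) = 1 \left(-4607\right) = -4607$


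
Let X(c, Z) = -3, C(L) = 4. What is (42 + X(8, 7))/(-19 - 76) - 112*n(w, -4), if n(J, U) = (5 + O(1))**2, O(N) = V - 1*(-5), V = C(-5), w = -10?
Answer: -2085479/95 ≈ -21952.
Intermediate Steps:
V = 4
O(N) = 9 (O(N) = 4 - 1*(-5) = 4 + 5 = 9)
n(J, U) = 196 (n(J, U) = (5 + 9)**2 = 14**2 = 196)
(42 + X(8, 7))/(-19 - 76) - 112*n(w, -4) = (42 - 3)/(-19 - 76) - 112*196 = 39/(-95) - 21952 = 39*(-1/95) - 21952 = -39/95 - 21952 = -2085479/95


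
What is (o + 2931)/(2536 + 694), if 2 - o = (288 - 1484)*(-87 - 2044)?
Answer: -2545743/3230 ≈ -788.16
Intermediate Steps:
o = -2548674 (o = 2 - (288 - 1484)*(-87 - 2044) = 2 - (-1196)*(-2131) = 2 - 1*2548676 = 2 - 2548676 = -2548674)
(o + 2931)/(2536 + 694) = (-2548674 + 2931)/(2536 + 694) = -2545743/3230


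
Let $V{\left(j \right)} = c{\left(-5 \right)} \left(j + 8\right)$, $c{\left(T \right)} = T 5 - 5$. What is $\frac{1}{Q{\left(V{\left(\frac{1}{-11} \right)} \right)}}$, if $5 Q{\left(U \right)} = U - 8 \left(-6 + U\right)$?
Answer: $\frac{55}{18798} \approx 0.0029258$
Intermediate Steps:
$c{\left(T \right)} = -5 + 5 T$ ($c{\left(T \right)} = 5 T - 5 = -5 + 5 T$)
$V{\left(j \right)} = -240 - 30 j$ ($V{\left(j \right)} = \left(-5 + 5 \left(-5\right)\right) \left(j + 8\right) = \left(-5 - 25\right) \left(8 + j\right) = - 30 \left(8 + j\right) = -240 - 30 j$)
$Q{\left(U \right)} = \frac{48}{5} - \frac{7 U}{5}$ ($Q{\left(U \right)} = \frac{U - 8 \left(-6 + U\right)}{5} = \frac{U - \left(-48 + 8 U\right)}{5} = \frac{48 - 7 U}{5} = \frac{48}{5} - \frac{7 U}{5}$)
$\frac{1}{Q{\left(V{\left(\frac{1}{-11} \right)} \right)}} = \frac{1}{\frac{48}{5} - \frac{7 \left(-240 - \frac{30}{-11}\right)}{5}} = \frac{1}{\frac{48}{5} - \frac{7 \left(-240 - - \frac{30}{11}\right)}{5}} = \frac{1}{\frac{48}{5} - \frac{7 \left(-240 + \frac{30}{11}\right)}{5}} = \frac{1}{\frac{48}{5} - - \frac{3654}{11}} = \frac{1}{\frac{48}{5} + \frac{3654}{11}} = \frac{1}{\frac{18798}{55}} = \frac{55}{18798}$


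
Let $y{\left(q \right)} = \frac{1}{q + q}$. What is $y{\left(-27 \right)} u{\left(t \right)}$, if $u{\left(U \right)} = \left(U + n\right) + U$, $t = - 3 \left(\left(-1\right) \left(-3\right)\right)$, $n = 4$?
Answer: $\frac{7}{27} \approx 0.25926$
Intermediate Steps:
$t = -9$ ($t = \left(-3\right) 3 = -9$)
$y{\left(q \right)} = \frac{1}{2 q}$
$u{\left(U \right)} = 4 + 2 U$ ($u{\left(U \right)} = \left(U + 4\right) + U = \left(4 + U\right) + U = 4 + 2 U$)
$y{\left(-27 \right)} u{\left(t \right)} = \frac{1}{2 \left(-27\right)} \left(4 + 2 \left(-9\right)\right) = \frac{1}{2} \left(- \frac{1}{27}\right) \left(4 - 18\right) = \left(- \frac{1}{54}\right) \left(-14\right) = \frac{7}{27}$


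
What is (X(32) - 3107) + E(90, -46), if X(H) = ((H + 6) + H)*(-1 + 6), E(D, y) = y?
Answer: -2803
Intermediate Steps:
X(H) = 30 + 10*H (X(H) = ((6 + H) + H)*5 = (6 + 2*H)*5 = 30 + 10*H)
(X(32) - 3107) + E(90, -46) = ((30 + 10*32) - 3107) - 46 = ((30 + 320) - 3107) - 46 = (350 - 3107) - 46 = -2757 - 46 = -2803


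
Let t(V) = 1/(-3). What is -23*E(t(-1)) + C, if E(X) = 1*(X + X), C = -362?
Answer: -1040/3 ≈ -346.67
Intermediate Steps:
t(V) = -1/3
E(X) = 2*X (E(X) = 1*(2*X) = 2*X)
-23*E(t(-1)) + C = -46*(-1)/3 - 362 = -23*(-2/3) - 362 = 46/3 - 362 = -1040/3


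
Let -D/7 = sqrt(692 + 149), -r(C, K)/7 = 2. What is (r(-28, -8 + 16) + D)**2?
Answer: 47089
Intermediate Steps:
r(C, K) = -14 (r(C, K) = -7*2 = -14)
D = -203 (D = -7*sqrt(692 + 149) = -7*sqrt(841) = -7*29 = -203)
(r(-28, -8 + 16) + D)**2 = (-14 - 203)**2 = (-217)**2 = 47089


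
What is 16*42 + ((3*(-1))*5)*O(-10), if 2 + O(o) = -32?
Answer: 1182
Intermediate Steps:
O(o) = -34 (O(o) = -2 - 32 = -34)
16*42 + ((3*(-1))*5)*O(-10) = 16*42 + ((3*(-1))*5)*(-34) = 672 - 3*5*(-34) = 672 - 15*(-34) = 672 + 510 = 1182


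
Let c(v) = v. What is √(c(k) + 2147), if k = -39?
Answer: 2*√527 ≈ 45.913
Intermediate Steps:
√(c(k) + 2147) = √(-39 + 2147) = √2108 = 2*√527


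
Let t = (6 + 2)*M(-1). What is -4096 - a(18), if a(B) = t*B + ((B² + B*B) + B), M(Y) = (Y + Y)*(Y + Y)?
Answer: -5338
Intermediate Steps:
M(Y) = 4*Y² (M(Y) = (2*Y)*(2*Y) = 4*Y²)
t = 32 (t = (6 + 2)*(4*(-1)²) = 8*(4*1) = 8*4 = 32)
a(B) = 2*B² + 33*B (a(B) = 32*B + ((B² + B*B) + B) = 32*B + ((B² + B²) + B) = 32*B + (2*B² + B) = 32*B + (B + 2*B²) = 2*B² + 33*B)
-4096 - a(18) = -4096 - 18*(33 + 2*18) = -4096 - 18*(33 + 36) = -4096 - 18*69 = -4096 - 1*1242 = -4096 - 1242 = -5338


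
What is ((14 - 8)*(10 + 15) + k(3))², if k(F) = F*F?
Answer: 25281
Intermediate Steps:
k(F) = F²
((14 - 8)*(10 + 15) + k(3))² = ((14 - 8)*(10 + 15) + 3²)² = (6*25 + 9)² = (150 + 9)² = 159² = 25281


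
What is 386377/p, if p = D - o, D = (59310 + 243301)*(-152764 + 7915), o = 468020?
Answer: -386377/43833368759 ≈ -8.8147e-6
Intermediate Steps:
D = -43832900739 (D = 302611*(-144849) = -43832900739)
p = -43833368759 (p = -43832900739 - 1*468020 = -43832900739 - 468020 = -43833368759)
386377/p = 386377/(-43833368759) = 386377*(-1/43833368759) = -386377/43833368759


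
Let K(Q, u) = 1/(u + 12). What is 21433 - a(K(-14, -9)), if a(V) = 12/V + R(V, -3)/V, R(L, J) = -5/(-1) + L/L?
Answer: 21379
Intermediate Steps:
R(L, J) = 6 (R(L, J) = -5*(-1) + 1 = 5 + 1 = 6)
K(Q, u) = 1/(12 + u)
a(V) = 18/V (a(V) = 12/V + 6/V = 18/V)
21433 - a(K(-14, -9)) = 21433 - 18/(1/(12 - 9)) = 21433 - 18/(1/3) = 21433 - 18/⅓ = 21433 - 18*3 = 21433 - 1*54 = 21433 - 54 = 21379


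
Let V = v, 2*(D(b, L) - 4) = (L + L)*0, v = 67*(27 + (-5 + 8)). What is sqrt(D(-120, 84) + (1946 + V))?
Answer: 6*sqrt(110) ≈ 62.929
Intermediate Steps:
v = 2010 (v = 67*(27 + 3) = 67*30 = 2010)
D(b, L) = 4 (D(b, L) = 4 + ((L + L)*0)/2 = 4 + ((2*L)*0)/2 = 4 + (1/2)*0 = 4 + 0 = 4)
V = 2010
sqrt(D(-120, 84) + (1946 + V)) = sqrt(4 + (1946 + 2010)) = sqrt(4 + 3956) = sqrt(3960) = 6*sqrt(110)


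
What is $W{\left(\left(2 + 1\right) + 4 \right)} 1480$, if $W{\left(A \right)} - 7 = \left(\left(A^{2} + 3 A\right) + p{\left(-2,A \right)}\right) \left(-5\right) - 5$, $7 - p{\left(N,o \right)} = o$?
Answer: $-515040$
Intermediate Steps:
$p{\left(N,o \right)} = 7 - o$
$W{\left(A \right)} = -33 - 10 A - 5 A^{2}$ ($W{\left(A \right)} = 7 + \left(\left(\left(A^{2} + 3 A\right) - \left(-7 + A\right)\right) \left(-5\right) - 5\right) = 7 + \left(\left(7 + A^{2} + 2 A\right) \left(-5\right) - 5\right) = 7 - \left(40 + 5 A^{2} + 10 A\right) = -33 - 10 A - 5 A^{2}$)
$W{\left(\left(2 + 1\right) + 4 \right)} 1480 = \left(-33 - 10 \left(\left(2 + 1\right) + 4\right) - 5 \left(\left(2 + 1\right) + 4\right)^{2}\right) 1480 = \left(-33 - 10 \left(3 + 4\right) - 5 \left(3 + 4\right)^{2}\right) 1480 = \left(-33 - 70 - 5 \cdot 7^{2}\right) 1480 = \left(-33 - 70 - 245\right) 1480 = \left(-348\right) 1480 = -515040$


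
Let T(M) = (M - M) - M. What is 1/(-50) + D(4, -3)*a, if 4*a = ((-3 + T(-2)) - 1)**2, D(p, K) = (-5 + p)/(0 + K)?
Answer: 47/150 ≈ 0.31333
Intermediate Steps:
D(p, K) = (-5 + p)/K
T(M) = -M (T(M) = 0 - M = -M)
a = 1 (a = ((-3 - 1*(-2)) - 1)**2/4 = ((-3 + 2) - 1)**2/4 = (-1 - 1)**2/4 = (1/4)*(-2)**2 = (1/4)*4 = 1)
1/(-50) + D(4, -3)*a = 1/(-50) + ((-5 + 4)/(-3))*1 = -1/50 - 1/3*(-1)*1 = -1/50 + (1/3)*1 = -1/50 + 1/3 = 47/150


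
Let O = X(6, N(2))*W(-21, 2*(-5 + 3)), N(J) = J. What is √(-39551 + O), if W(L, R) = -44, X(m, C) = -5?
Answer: I*√39331 ≈ 198.32*I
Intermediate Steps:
O = 220 (O = -5*(-44) = 220)
√(-39551 + O) = √(-39551 + 220) = √(-39331) = I*√39331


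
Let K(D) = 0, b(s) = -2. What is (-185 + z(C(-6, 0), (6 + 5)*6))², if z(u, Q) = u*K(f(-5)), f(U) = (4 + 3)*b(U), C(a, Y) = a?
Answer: 34225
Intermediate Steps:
f(U) = -14 (f(U) = (4 + 3)*(-2) = 7*(-2) = -14)
z(u, Q) = 0 (z(u, Q) = u*0 = 0)
(-185 + z(C(-6, 0), (6 + 5)*6))² = (-185 + 0)² = (-185)² = 34225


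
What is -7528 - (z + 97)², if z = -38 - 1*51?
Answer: -7592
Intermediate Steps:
z = -89 (z = -38 - 51 = -89)
-7528 - (z + 97)² = -7528 - (-89 + 97)² = -7528 - 1*8² = -7528 - 1*64 = -7528 - 64 = -7592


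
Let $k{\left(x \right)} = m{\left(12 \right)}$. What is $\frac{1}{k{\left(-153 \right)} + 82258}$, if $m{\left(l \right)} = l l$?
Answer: $\frac{1}{82402} \approx 1.2136 \cdot 10^{-5}$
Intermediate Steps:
$m{\left(l \right)} = l^{2}$
$k{\left(x \right)} = 144$ ($k{\left(x \right)} = 12^{2} = 144$)
$\frac{1}{k{\left(-153 \right)} + 82258} = \frac{1}{144 + 82258} = \frac{1}{82402}$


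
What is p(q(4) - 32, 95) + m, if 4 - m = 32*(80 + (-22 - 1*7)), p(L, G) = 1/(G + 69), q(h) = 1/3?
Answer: -266991/164 ≈ -1628.0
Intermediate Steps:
q(h) = ⅓
p(L, G) = 1/(69 + G)
m = -1628 (m = 4 - 32*(80 + (-22 - 1*7)) = 4 - 32*(80 + (-22 - 7)) = 4 - 32*(80 - 29) = 4 - 32*51 = 4 - 1*1632 = 4 - 1632 = -1628)
p(q(4) - 32, 95) + m = 1/(69 + 95) - 1628 = 1/164 - 1628 = -266991/164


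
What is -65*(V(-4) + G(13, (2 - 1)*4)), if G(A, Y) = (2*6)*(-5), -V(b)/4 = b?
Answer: 2860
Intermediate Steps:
V(b) = -4*b
G(A, Y) = -60 (G(A, Y) = 12*(-5) = -60)
-65*(V(-4) + G(13, (2 - 1)*4)) = -65*(-4*(-4) - 60) = -65*(16 - 60) = -65*(-44) = 2860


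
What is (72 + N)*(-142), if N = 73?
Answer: -20590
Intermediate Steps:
(72 + N)*(-142) = (72 + 73)*(-142) = 145*(-142) = -20590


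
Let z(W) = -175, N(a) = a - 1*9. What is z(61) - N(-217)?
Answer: 51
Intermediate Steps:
N(a) = -9 + a (N(a) = a - 9 = -9 + a)
z(61) - N(-217) = -175 - (-9 - 217) = -175 - 1*(-226) = -175 + 226 = 51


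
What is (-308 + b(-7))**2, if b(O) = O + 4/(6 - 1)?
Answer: 2468041/25 ≈ 98722.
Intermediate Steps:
b(O) = 4/5 + O (b(O) = O + 4/5 = 4/5 + O)
(-308 + b(-7))**2 = (-308 + (4/5 - 7))**2 = (-308 - 31/5)**2 = (-1571/5)**2 = 2468041/25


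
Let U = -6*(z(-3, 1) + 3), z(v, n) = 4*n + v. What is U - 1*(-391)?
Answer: 367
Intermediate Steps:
z(v, n) = v + 4*n
U = -24 (U = -6*((-3 + 4*1) + 3) = -6*((-3 + 4) + 3) = -6*(1 + 3) = -6*4 = -24)
U - 1*(-391) = -24 - 1*(-391) = -24 + 391 = 367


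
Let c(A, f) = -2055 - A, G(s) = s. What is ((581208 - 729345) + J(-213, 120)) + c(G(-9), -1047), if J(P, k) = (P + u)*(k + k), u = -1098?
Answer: -464823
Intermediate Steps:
J(P, k) = 2*k*(-1098 + P) (J(P, k) = (P - 1098)*(k + k) = (-1098 + P)*(2*k) = 2*k*(-1098 + P))
((581208 - 729345) + J(-213, 120)) + c(G(-9), -1047) = ((581208 - 729345) + 2*120*(-1098 - 213)) + (-2055 - 1*(-9)) = (-148137 + 2*120*(-1311)) + (-2055 + 9) = (-148137 - 314640) - 2046 = -462777 - 2046 = -464823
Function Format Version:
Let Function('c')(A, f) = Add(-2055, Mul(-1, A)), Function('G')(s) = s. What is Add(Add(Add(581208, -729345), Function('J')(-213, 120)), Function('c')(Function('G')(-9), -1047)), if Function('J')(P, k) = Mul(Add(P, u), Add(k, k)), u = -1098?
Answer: -464823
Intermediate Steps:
Function('J')(P, k) = Mul(2, k, Add(-1098, P)) (Function('J')(P, k) = Mul(Add(P, -1098), Add(k, k)) = Mul(Add(-1098, P), Mul(2, k)) = Mul(2, k, Add(-1098, P)))
Add(Add(Add(581208, -729345), Function('J')(-213, 120)), Function('c')(Function('G')(-9), -1047)) = Add(Add(Add(581208, -729345), Mul(2, 120, Add(-1098, -213))), Add(-2055, Mul(-1, -9))) = Add(Add(-148137, Mul(2, 120, -1311)), Add(-2055, 9)) = Add(Add(-148137, -314640), -2046) = Add(-462777, -2046) = -464823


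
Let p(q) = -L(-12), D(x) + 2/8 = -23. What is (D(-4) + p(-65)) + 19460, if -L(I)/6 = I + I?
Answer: 77171/4 ≈ 19293.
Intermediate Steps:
L(I) = -12*I (L(I) = -6*(I + I) = -12*I)
D(x) = -93/4 (D(x) = -1/4 - 23 = -93/4)
p(q) = -144 (p(q) = -(-12)*(-12) = -1*144 = -144)
(D(-4) + p(-65)) + 19460 = (-93/4 - 144) + 19460 = -669/4 + 19460 = 77171/4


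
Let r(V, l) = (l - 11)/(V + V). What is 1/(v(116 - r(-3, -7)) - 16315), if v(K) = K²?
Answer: -1/3546 ≈ -0.00028201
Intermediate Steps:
r(V, l) = (-11 + l)/(2*V) (r(V, l) = (-11 + l)/((2*V)) = (-11 + l)*(1/(2*V)) = (-11 + l)/(2*V))
1/(v(116 - r(-3, -7)) - 16315) = 1/((116 - (-11 - 7)/(2*(-3)))² - 16315) = 1/((116 - (-1)*(-18)/(2*3))² - 16315) = 1/((116 - 1*3)² - 16315) = 1/((116 - 3)² - 16315) = 1/(113² - 16315) = 1/(12769 - 16315) = 1/(-3546) = -1/3546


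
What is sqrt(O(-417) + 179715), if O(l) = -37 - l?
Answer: sqrt(180095) ≈ 424.38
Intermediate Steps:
sqrt(O(-417) + 179715) = sqrt((-37 - 1*(-417)) + 179715) = sqrt((-37 + 417) + 179715) = sqrt(380 + 179715) = sqrt(180095)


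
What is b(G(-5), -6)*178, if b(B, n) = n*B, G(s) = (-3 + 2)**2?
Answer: -1068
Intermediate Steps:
G(s) = 1 (G(s) = (-1)**2 = 1)
b(B, n) = B*n
b(G(-5), -6)*178 = (1*(-6))*178 = -6*178 = -1068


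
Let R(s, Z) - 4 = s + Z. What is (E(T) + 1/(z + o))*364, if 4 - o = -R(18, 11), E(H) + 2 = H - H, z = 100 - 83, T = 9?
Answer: -19474/27 ≈ -721.26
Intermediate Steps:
z = 17
E(H) = -2 (E(H) = -2 + (H - H) = -2 + 0 = -2)
R(s, Z) = 4 + Z + s (R(s, Z) = 4 + (s + Z) = 4 + (Z + s) = 4 + Z + s)
o = 37 (o = 4 - (-1)*(4 + 11 + 18) = 4 - (-1)*33 = 4 - 1*(-33) = 4 + 33 = 37)
(E(T) + 1/(z + o))*364 = (-2 + 1/(17 + 37))*364 = (-2 + 1/54)*364 = -107/54*364 = -19474/27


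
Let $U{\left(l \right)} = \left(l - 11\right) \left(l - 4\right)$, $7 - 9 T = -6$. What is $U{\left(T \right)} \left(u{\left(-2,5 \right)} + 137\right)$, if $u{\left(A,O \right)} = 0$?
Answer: $\frac{270986}{81} \approx 3345.5$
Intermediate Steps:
$T = \frac{13}{9}$ ($T = \frac{7}{9} - - \frac{2}{3} = \frac{7}{9} + \frac{2}{3} = \frac{13}{9} \approx 1.4444$)
$U{\left(l \right)} = \left(-11 + l\right) \left(-4 + l\right)$
$U{\left(T \right)} \left(u{\left(-2,5 \right)} + 137\right) = \left(44 + \left(\frac{13}{9}\right)^{2} - \frac{65}{3}\right) \left(0 + 137\right) = \left(44 + \frac{169}{81} - \frac{65}{3}\right) 137 = \frac{1978}{81} \cdot 137 = \frac{270986}{81}$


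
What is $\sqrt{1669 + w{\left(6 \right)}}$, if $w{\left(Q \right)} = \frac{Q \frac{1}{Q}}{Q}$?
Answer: $\frac{\sqrt{60090}}{6} \approx 40.855$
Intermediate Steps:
$w{\left(Q \right)} = \frac{1}{Q}$ ($w{\left(Q \right)} = 1 \frac{1}{Q} = \frac{1}{Q}$)
$\sqrt{1669 + w{\left(6 \right)}} = \sqrt{1669 + \frac{1}{6}} = \sqrt{\frac{10015}{6}} = \frac{\sqrt{60090}}{6}$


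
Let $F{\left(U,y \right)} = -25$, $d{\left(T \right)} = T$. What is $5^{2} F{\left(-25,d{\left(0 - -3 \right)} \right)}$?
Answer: $-625$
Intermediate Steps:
$5^{2} F{\left(-25,d{\left(0 - -3 \right)} \right)} = 5^{2} \left(-25\right) = 25 \left(-25\right) = -625$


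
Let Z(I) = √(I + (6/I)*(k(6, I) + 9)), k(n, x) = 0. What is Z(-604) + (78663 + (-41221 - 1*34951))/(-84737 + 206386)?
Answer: 2491/121649 + I*√55095370/302 ≈ 0.020477 + 24.578*I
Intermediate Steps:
Z(I) = √(I + 54/I) (Z(I) = √(I + (6/I)*(0 + 9)) = √(I + (6/I)*9) = √(I + 54/I))
Z(-604) + (78663 + (-41221 - 1*34951))/(-84737 + 206386) = √(-604 + 54/(-604)) + (78663 + (-41221 - 1*34951))/(-84737 + 206386) = √(-604 + 54*(-1/604)) + (78663 + (-41221 - 34951))/121649 = √(-604 - 27/302) + (78663 - 76172)*(1/121649) = √(-182435/302) + 2491*(1/121649) = I*√55095370/302 + 2491/121649 = 2491/121649 + I*√55095370/302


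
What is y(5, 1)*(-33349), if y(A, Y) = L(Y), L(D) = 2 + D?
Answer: -100047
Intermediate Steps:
y(A, Y) = 2 + Y
y(5, 1)*(-33349) = (2 + 1)*(-33349) = 3*(-33349) = -100047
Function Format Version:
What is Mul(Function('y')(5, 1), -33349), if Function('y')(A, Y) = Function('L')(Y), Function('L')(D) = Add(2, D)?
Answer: -100047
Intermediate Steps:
Function('y')(A, Y) = Add(2, Y)
Mul(Function('y')(5, 1), -33349) = Mul(Add(2, 1), -33349) = Mul(3, -33349) = -100047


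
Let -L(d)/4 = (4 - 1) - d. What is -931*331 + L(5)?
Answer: -308153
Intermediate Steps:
L(d) = -12 + 4*d (L(d) = -4*((4 - 1) - d) = -4*(3 - d) = -12 + 4*d)
-931*331 + L(5) = -931*331 + (-12 + 4*5) = -308161 + (-12 + 20) = -308161 + 8 = -308153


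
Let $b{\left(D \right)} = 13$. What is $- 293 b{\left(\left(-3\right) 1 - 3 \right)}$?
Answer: $-3809$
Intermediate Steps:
$- 293 b{\left(\left(-3\right) 1 - 3 \right)} = \left(-293\right) 13 = -3809$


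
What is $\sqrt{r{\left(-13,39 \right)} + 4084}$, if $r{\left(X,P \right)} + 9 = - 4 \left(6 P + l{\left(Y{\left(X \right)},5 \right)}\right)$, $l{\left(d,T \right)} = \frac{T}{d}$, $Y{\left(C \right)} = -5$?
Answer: $\sqrt{3143} \approx 56.062$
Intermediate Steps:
$r{\left(X,P \right)} = -5 - 24 P$ ($r{\left(X,P \right)} = -9 - 4 \left(6 P + \frac{5}{-5}\right) = -9 - 4 \left(6 P + 5 \left(- \frac{1}{5}\right)\right) = -9 - 4 \left(6 P - 1\right) = -9 - 4 \left(-1 + 6 P\right) = -9 - \left(-4 + 24 P\right) = -5 - 24 P$)
$\sqrt{r{\left(-13,39 \right)} + 4084} = \sqrt{\left(-5 - 936\right) + 4084} = \sqrt{-941 + 4084} = \sqrt{3143}$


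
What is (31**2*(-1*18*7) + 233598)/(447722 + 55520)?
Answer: 56256/251621 ≈ 0.22357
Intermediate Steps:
(31**2*(-1*18*7) + 233598)/(447722 + 55520) = (961*(-18*7) + 233598)/503242 = (961*(-126) + 233598)*(1/503242) = (-121086 + 233598)*(1/503242) = 112512*(1/503242) = 56256/251621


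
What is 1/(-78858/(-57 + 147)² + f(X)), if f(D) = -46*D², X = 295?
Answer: -450/1801421881 ≈ -2.4980e-7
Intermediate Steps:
1/(-78858/(-57 + 147)² + f(X)) = 1/(-78858/(-57 + 147)² - 46*295²) = 1/(-78858/(90²) - 46*87025) = 1/(-78858/8100 - 4003150) = 1/(-78858*1/8100 - 4003150) = 1/(-4381/450 - 4003150) = 1/(-1801421881/450) = -450/1801421881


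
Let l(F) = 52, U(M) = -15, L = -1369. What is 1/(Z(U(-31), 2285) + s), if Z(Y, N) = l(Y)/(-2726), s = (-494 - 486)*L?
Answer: 1363/1828628034 ≈ 7.4537e-7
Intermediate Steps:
s = 1341620 (s = (-494 - 486)*(-1369) = -980*(-1369) = 1341620)
Z(Y, N) = -26/1363 (Z(Y, N) = 52/(-2726) = 52*(-1/2726) = -26/1363)
1/(Z(U(-31), 2285) + s) = 1/(-26/1363 + 1341620) = 1/(1828628034/1363) = 1363/1828628034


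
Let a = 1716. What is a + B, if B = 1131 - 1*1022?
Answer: 1825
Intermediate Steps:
B = 109 (B = 1131 - 1022 = 109)
a + B = 1716 + 109 = 1825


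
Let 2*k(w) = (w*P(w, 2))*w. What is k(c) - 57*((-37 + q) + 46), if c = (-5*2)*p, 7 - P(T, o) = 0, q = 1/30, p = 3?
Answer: 26351/10 ≈ 2635.1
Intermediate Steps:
q = 1/30 ≈ 0.033333
P(T, o) = 7 (P(T, o) = 7 - 1*0 = 7 + 0 = 7)
c = -30 (c = -5*2*3 = -10*3 = -30)
k(w) = 7*w²/2 (k(w) = ((w*7)*w)/2 = ((7*w)*w)/2 = (7*w²)/2 = 7*w²/2)
k(c) - 57*((-37 + q) + 46) = (7/2)*(-30)² - 57*((-37 + 1/30) + 46) = (7/2)*900 - 57*(-1109/30 + 46) = 3150 - 57*271/30 = 3150 - 5149/10 = 26351/10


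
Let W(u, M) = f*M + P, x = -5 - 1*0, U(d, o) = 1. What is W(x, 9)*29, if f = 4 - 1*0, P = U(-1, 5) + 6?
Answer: 1247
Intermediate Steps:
P = 7 (P = 1 + 6 = 7)
f = 4 (f = 4 + 0 = 4)
x = -5 (x = -5 + 0 = -5)
W(u, M) = 7 + 4*M (W(u, M) = 4*M + 7 = 7 + 4*M)
W(x, 9)*29 = (7 + 4*9)*29 = (7 + 36)*29 = 43*29 = 1247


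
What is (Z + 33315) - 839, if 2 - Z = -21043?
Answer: 53521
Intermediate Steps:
Z = 21045 (Z = 2 - 1*(-21043) = 2 + 21043 = 21045)
(Z + 33315) - 839 = (21045 + 33315) - 839 = 54360 - 839 = 53521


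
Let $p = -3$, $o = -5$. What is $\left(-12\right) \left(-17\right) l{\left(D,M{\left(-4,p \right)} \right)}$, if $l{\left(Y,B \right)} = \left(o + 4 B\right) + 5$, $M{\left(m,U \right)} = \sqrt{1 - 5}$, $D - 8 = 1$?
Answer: $1632 i \approx 1632.0 i$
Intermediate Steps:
$D = 9$ ($D = 8 + 1 = 9$)
$M{\left(m,U \right)} = 2 i$ ($M{\left(m,U \right)} = \sqrt{-4} = 2 i$)
$l{\left(Y,B \right)} = 4 B$ ($l{\left(Y,B \right)} = \left(-5 + 4 B\right) + 5 = 4 B$)
$\left(-12\right) \left(-17\right) l{\left(D,M{\left(-4,p \right)} \right)} = \left(-12\right) \left(-17\right) 4 \cdot 2 i = 204 \cdot 8 i = 1632 i$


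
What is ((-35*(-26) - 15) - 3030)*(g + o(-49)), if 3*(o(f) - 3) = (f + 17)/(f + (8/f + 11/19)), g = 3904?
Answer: -70747770415/8481 ≈ -8.3419e+6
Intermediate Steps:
o(f) = 3 + (17 + f)/(3*(11/19 + f + 8/f)) (o(f) = 3 + ((f + 17)/(f + (8/f + 11/19)))/3 = 3 + ((17 + f)/(f + (8/f + 11*(1/19))))/3 = 3 + ((17 + f)/(f + (8/f + 11/19)))/3 = 3 + ((17 + f)/(f + (11/19 + 8/f)))/3 = 3 + ((17 + f)/(11/19 + f + 8/f))/3 = 3 + (17 + f)/(3*(11/19 + f + 8/f)))
((-35*(-26) - 15) - 3030)*(g + o(-49)) = ((-35*(-26) - 15) - 3030)*(3904 + 2*(684 + 95*(-49)**2 + 211*(-49))/(3*(152 + 11*(-49) + 19*(-49)**2))) = ((910 - 15) - 3030)*(3904 + 2*(684 + 95*2401 - 10339)/(3*(152 - 539 + 19*2401))) = (895 - 3030)*(3904 + 2*(684 + 228095 - 10339)/(3*(152 - 539 + 45619))) = -2135*(3904 + (2/3)*218440/45232) = -2135*(3904 + (2/3)*(1/45232)*218440) = -2135*(3904 + 27305/8481) = -2135*33137129/8481 = -70747770415/8481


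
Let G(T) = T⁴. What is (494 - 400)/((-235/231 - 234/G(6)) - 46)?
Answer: -521136/261665 ≈ -1.9916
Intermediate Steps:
(494 - 400)/((-235/231 - 234/G(6)) - 46) = (494 - 400)/((-235/231 - 234/(6⁴)) - 46) = 94/((-235*1/231 - 234/1296) - 46) = 94/((-235/231 - 234*1/1296) - 46) = 94/((-235/231 - 13/72) - 46) = 94/(-6641/5544 - 46) = 94/(-261665/5544) = 94*(-5544/261665) = -521136/261665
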